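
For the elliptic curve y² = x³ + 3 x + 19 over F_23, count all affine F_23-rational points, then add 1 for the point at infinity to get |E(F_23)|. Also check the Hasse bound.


Affine points = {(1, 0), (3, 3), (3, 20), (4, 7), (4, 16), (6, 0), (8, 7), (8, 16), (9, 4), (9, 19), (11, 7), (11, 16), (12, 9), (12, 14), (13, 1), (13, 22), (15, 9), (15, 14), (16, 0), (19, 9), (19, 14), (20, 11), (20, 12)}; affine count = 23; |E(F_23)| = 24.

Discriminant check: Δ ∝ 4a³ + 27b² = 4·3³ + 27·19² = 4·27 + 27·361 ≡ 11 (mod 23). Nonzero ⇒ E is nonsingular.
For each x ∈ F_23, compute rhs = x³ + 3·x + 19 mod 23, then count y ∈ F_23 with y² ≡ rhs.
  x = 0: rhs = 19, matching y values: none (0 points).
  x = 1: rhs = 0, matching y values: 0 (1 points).
  x = 2: rhs = 10, matching y values: none (0 points).
  x = 3: rhs = 9, matching y values: 3, 20 (2 points).
  x = 4: rhs = 3, matching y values: 7, 16 (2 points).
  x = 5: rhs = 21, matching y values: none (0 points).
  x = 6: rhs = 0, matching y values: 0 (1 points).
  x = 7: rhs = 15, matching y values: none (0 points).
  x = 8: rhs = 3, matching y values: 7, 16 (2 points).
  x = 9: rhs = 16, matching y values: 4, 19 (2 points).
  x = 10: rhs = 14, matching y values: none (0 points).
  x = 11: rhs = 3, matching y values: 7, 16 (2 points).
  x = 12: rhs = 12, matching y values: 9, 14 (2 points).
  x = 13: rhs = 1, matching y values: 1, 22 (2 points).
  x = 14: rhs = 22, matching y values: none (0 points).
  x = 15: rhs = 12, matching y values: 9, 14 (2 points).
  x = 16: rhs = 0, matching y values: 0 (1 points).
  x = 17: rhs = 15, matching y values: none (0 points).
  x = 18: rhs = 17, matching y values: none (0 points).
  x = 19: rhs = 12, matching y values: 9, 14 (2 points).
  x = 20: rhs = 6, matching y values: 11, 12 (2 points).
  x = 21: rhs = 5, matching y values: none (0 points).
  x = 22: rhs = 15, matching y values: none (0 points).
Total affine count: 23.
Full point count |E(F_23)| = 23 + 1 = 24.
Hasse bound: |24 − (23+1)| = |0| = 0 ≤ 2√23 ≈ 9.5917 ✓.


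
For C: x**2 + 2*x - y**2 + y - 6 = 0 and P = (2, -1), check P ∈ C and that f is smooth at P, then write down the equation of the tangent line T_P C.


Tangent line at P: 6*x + 3*y - 9 = 0.

Step 1: f(2, -1) = 0, so P lies on C.
Step 2: partial derivatives
  f_x(x, y) = 2*x + 2, f_y(x, y) = 1 - 2*y.
  f_x(P) = 6, f_y(P) = 3 (gradient nonzero, so P is smooth).
Step 3: tangent line at P: 6·(x − 2) + 3·(y − -1) = 0.
Expanding: 6*x + 3*y - 9 = 0.


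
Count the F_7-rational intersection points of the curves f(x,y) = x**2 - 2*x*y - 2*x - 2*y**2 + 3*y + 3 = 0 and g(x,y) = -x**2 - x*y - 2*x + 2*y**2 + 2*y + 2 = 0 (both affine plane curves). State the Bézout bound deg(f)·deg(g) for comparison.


Common zeros: ∅; count = 0; Bézout bound = 4.

deg(f) = 2, deg(g) = 2, so Bézout bound = 4.
Scan x ∈ F_7. For each x, list the y ∈ F_7 with f(x, y) ≡ 0 and those with g(x, y) ≡ 0 (mod 7); the common zeros in that column are the intersection.
  x = 0: f ≡ 0 at y ∈ ∅; g ≡ 0 at y ∈ {2, 4}; common: ∅.
  x = 1: f ≡ 0 at y ∈ ∅; g ≡ 0 at y ∈ {4, 6}; common: ∅.
  x = 2: f ≡ 0 at y ∈ {1, 2}; g ≡ 0 at y ∈ ∅; common: ∅.
  x = 3: f ≡ 0 at y ∈ {3, 6}; g ≡ 0 at y ∈ {2}; common: ∅.
  x = 4: f ≡ 0 at y ∈ {2, 6}; g ≡ 0 at y ∈ ∅; common: ∅.
  x = 5: f ≡ 0 at y ∈ {3, 4}; g ≡ 0 at y ∈ {6}; common: ∅.
  x = 6: f ≡ 0 at y ∈ ∅; g ≡ 0 at y ∈ ∅; common: ∅.
Collecting: common zeros = ∅, so the count is 0.
Comparison with the Bézout bound: 0 ≤ 4 = deg(f)·deg(g), as expected for curves with no common component (the affine F_7-count falls short of the bound because intersections may lie at infinity, over extension fields, or carry multiplicity).


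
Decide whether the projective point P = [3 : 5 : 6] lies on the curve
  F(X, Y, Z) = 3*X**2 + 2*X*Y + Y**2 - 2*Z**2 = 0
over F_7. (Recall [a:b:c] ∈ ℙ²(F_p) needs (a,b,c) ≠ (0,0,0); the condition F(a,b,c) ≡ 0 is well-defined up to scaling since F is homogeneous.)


F(3,5,6) ≡ 3 (mod 7); P is NOT on the curve.

Evaluate F(3, 5, 6) term-by-term (mod 7).
  3*X**2 ↦ 3·9·1·1 = 27
  2*X*Y ↦ 2·3·5·1 = 30
  Y**2 ↦ 1·1·25·1 = 25
  -2*Z**2 ↦ -2·1·1·36 = -72
Sum: F(3, 5, 6) = (27) + (30) + (25) + (-72) = 10.
Reducing mod 7: 10 ≡ 3 (mod 7).
Since F(a, b, c) ≡ 3 ≠ 0 (mod 7), P does NOT lie on the curve.


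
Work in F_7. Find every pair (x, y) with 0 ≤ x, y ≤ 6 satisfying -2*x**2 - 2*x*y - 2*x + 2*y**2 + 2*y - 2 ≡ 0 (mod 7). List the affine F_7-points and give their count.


Affine F_7-points: {(2, 0), (2, 1), (3, 1), (4, 0), (4, 3), (5, 2), (6, 2), (6, 3)}; count = 8.

For each of the 49 pairs (x, y) ∈ F_7², evaluate f(x, y) mod 7. Record the zeros.
  x = 0: [0↦5, 1↦2, 2↦3, 3↦1, 4↦3, 5↦2, 6↦5]  zeros at y ∈ ∅
  x = 1: [0↦1, 1↦3, 2↦2, 3↦5, 4↦5, 5↦2, 6↦3]  zeros at y ∈ ∅
  x = 2: [0↦0, 1↦0, 2↦4, 3↦5, 4↦3, 5↦5, 6↦4]  zeros at y ∈ {0, 1}
  x = 3: [0↦2, 1↦0, 2↦2, 3↦1, 4↦4, 5↦4, 6↦1]  zeros at y ∈ {1}
  x = 4: [0↦0, 1↦3, 2↦3, 3↦0, 4↦1, 5↦6, 6↦1]  zeros at y ∈ {0, 3}
  x = 5: [0↦1, 1↦2, 2↦0, 3↦2, 4↦1, 5↦4, 6↦4]  zeros at y ∈ {2}
  x = 6: [0↦5, 1↦4, 2↦0, 3↦0, 4↦4, 5↦5, 6↦3]  zeros at y ∈ {2, 3}
Collecting zeros: affine points = {(2, 0), (2, 1), (3, 1), (4, 0), (4, 3), (5, 2), (6, 2), (6, 3)}.
Total count |C(F_7)_aff| = 8.


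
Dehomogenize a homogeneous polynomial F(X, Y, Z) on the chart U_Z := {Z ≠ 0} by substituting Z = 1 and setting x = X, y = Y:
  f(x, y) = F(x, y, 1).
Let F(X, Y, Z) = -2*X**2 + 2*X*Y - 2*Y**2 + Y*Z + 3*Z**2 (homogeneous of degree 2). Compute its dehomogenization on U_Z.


f(x, y) = -2*x**2 + 2*x*y - 2*y**2 + y + 3

On U_Z we set Z = 1. Each monomial c·X^i·Y^j·Z^k in F becomes c·x^i·y^j·1^k = c·x^i·y^j.
Substituting Z = 1: F(X, Y, 1) = -2*x**2 + 2*x*y - 2*y**2 + y + 3.
Note: deg(f) ≤ deg(F) = 2; strict inequality happens when F is divisible by Z (lost terms).


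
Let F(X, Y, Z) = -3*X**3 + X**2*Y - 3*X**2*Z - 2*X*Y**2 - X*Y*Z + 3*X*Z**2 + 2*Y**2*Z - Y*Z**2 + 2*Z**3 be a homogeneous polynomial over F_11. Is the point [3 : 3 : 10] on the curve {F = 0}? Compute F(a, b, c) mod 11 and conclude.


F(3,3,10) ≡ 2 (mod 11); P is NOT on the curve.

Evaluate F(3, 3, 10) term-by-term (mod 11).
  -3*X**3 ↦ -3·27·1·1 = -81
  X**2*Y ↦ 1·9·3·1 = 27
  -3*X**2*Z ↦ -3·9·1·10 = -270
  -2*X*Y**2 ↦ -2·3·9·1 = -54
  -X*Y*Z ↦ -1·3·3·10 = -90
  3*X*Z**2 ↦ 3·3·1·100 = 900
  2*Y**2*Z ↦ 2·1·9·10 = 180
  -Y*Z**2 ↦ -1·1·3·100 = -300
  2*Z**3 ↦ 2·1·1·1000 = 2000
Sum: F(3, 3, 10) = (-81) + (27) + (-270) + (-54) + (-90) + (900) + (180) + (-300) + (2000) = 2312.
Reducing mod 11: 2312 ≡ 2 (mod 11).
Since F(a, b, c) ≡ 2 ≠ 0 (mod 11), P does NOT lie on the curve.


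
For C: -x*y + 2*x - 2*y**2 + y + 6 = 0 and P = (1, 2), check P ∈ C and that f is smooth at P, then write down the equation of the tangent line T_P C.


Tangent line at P: 16 - 8*y = 0.

Step 1: f(1, 2) = 0, so P lies on C.
Step 2: partial derivatives
  f_x(x, y) = 2 - y, f_y(x, y) = -x - 4*y + 1.
  f_x(P) = 0, f_y(P) = -8 (gradient nonzero, so P is smooth).
Step 3: tangent line at P: 0·(x − 1) + -8·(y − 2) = 0.
Expanding: 16 - 8*y = 0.


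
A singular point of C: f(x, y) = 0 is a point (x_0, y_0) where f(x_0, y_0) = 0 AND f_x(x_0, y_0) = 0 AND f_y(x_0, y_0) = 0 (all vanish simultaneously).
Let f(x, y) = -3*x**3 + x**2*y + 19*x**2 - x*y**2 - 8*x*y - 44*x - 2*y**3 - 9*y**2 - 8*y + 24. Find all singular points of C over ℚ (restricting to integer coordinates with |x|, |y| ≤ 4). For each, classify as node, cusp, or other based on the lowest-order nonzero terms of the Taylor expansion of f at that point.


Singular points: {(2, -2)}; classification: node.

Compute partial derivatives:
  f_x = -9*x**2 + 2*x*y + 38*x - y**2 - 8*y - 44.
  f_y = x**2 - 2*x*y - 8*x - 6*y**2 - 18*y - 8.
Scan x_0 ∈ {−4, ..., 4}. For each x_0, f_y(x_0, y) is a polynomial in y; find its integer roots y ∈ {−4, ..., 4}, then test f_x and f at those candidates.
  x = -4: f_y(-4, y) = -6*y**2 - 10*y + 40; no integer root y with |y| ≤ 4.
  x = -3: f_y(-3, y) = -6*y**2 - 12*y + 25; no integer root y with |y| ≤ 4.
  x = -2: f_y(-2, y) = -6*y**2 - 14*y + 12; vanishes at y ∈ {-3}. (-2, -3): f_x = -129 ≠ 0.
  x = -1: f_y(-1, y) = -6*y**2 - 16*y + 1; no integer root y with |y| ≤ 4.
  x = 0: f_y(0, y) = -6*y**2 - 18*y - 8; no integer root y with |y| ≤ 4.
  x = 1: f_y(1, y) = -6*y**2 - 20*y - 15; no integer root y with |y| ≤ 4.
  x = 2: f_y(2, y) = -6*y**2 - 22*y - 20; vanishes at y ∈ {-2}. (2, -2): f_x = 0, f = 0 — SINGULAR.
  x = 3: f_y(3, y) = -6*y**2 - 24*y - 23; no integer root y with |y| ≤ 4.
  x = 4: f_y(4, y) = -6*y**2 - 26*y - 24; vanishes at y ∈ {-3}. (4, -3): f_x = -45 ≠ 0.
Only singular point on the grid: (2, -2).
Classify: substitute x = 2 + u, y = -2 + v and expand: f = -3*u**3 + u**2*v - u**2 - u*v**2 - 2*v**3 + v**2.
No constant or linear terms (consistent with a singular point). Quadratic part: -u**2 + v**2. Cubic part: -3*u**3 + u**2*v - u*v**2 - 2*v**3.
The quadratic part v**2 - u**2 = (v − u)(v + u) splits into two distinct linear factors, so there are two distinct tangent lines y − -2 = ±(x − 2) — this is a node (ordinary double point).
Classification: node.


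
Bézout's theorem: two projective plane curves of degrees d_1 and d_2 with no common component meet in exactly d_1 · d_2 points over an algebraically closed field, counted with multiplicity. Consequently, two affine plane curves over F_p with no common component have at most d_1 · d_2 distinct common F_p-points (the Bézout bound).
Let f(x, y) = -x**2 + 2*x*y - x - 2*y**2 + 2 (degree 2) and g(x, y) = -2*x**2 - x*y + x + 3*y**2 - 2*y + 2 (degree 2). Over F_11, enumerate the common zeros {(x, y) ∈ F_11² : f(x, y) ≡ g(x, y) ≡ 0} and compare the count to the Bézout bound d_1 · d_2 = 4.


Common zeros: {(3, 7)}; count = 1; Bézout bound = 4.

deg(f) = 2, deg(g) = 2, so Bézout bound = 4.
Scan x ∈ F_11. For each x, list the y ∈ F_11 with f(x, y) ≡ 0 and those with g(x, y) ≡ 0 (mod 11); the common zeros in that column are the intersection.
  x = 0: f ≡ 0 at y ∈ {1, 10}; g ≡ 0 at y ∈ ∅; common: ∅.
  x = 1: f ≡ 0 at y ∈ {0, 1}; g ≡ 0 at y ∈ ∅; common: ∅.
  x = 2: f ≡ 0 at y ∈ ∅; g ≡ 0 at y ∈ {2, 3}; common: ∅.
  x = 3: f ≡ 0 at y ∈ {7}; g ≡ 0 at y ∈ {2, 7}; common: {7}.
  x = 4: f ≡ 0 at y ∈ ∅; g ≡ 0 at y ∈ ∅; common: ∅.
  x = 5: f ≡ 0 at y ∈ ∅; g ≡ 0 at y ∈ {7, 10}; common: ∅.
  x = 6: f ≡ 0 at y ∈ {3}; g ≡ 0 at y ∈ ∅; common: ∅.
  x = 7: f ≡ 0 at y ∈ ∅; g ≡ 0 at y ∈ {4, 10}; common: ∅.
  x = 8: f ≡ 0 at y ∈ {9, 10}; g ≡ 0 at y ∈ {3, 4}; common: ∅.
  x = 9: f ≡ 0 at y ∈ {0, 9}; g ≡ 0 at y ∈ ∅; common: ∅.
  x = 10: f ≡ 0 at y ∈ {3, 7}; g ≡ 0 at y ∈ ∅; common: ∅.
Collecting: common zeros = {(3, 7)}, so the count is 1.
Comparison with the Bézout bound: 1 ≤ 4 = deg(f)·deg(g), as expected for curves with no common component (the affine F_11-count falls short of the bound because intersections may lie at infinity, over extension fields, or carry multiplicity).


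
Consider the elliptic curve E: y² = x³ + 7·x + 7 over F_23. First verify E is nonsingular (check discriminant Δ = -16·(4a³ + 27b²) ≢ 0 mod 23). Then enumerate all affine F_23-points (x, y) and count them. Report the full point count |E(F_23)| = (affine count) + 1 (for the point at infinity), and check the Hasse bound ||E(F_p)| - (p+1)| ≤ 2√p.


Affine points = {(2, 11), (2, 12), (3, 3), (3, 20), (5, 11), (5, 12), (6, 9), (6, 14), (7, 10), (7, 13), (8, 0), (11, 9), (11, 14), (12, 5), (12, 18), (13, 8), (13, 15), (16, 11), (16, 12), (17, 5), (17, 18), (18, 10), (18, 13), (21, 10), (21, 13)}; affine count = 25; |E(F_23)| = 26.

Discriminant check: Δ ∝ 4a³ + 27b² = 4·7³ + 27·7² = 4·343 + 27·49 ≡ 4 (mod 23). Nonzero ⇒ E is nonsingular.
For each x ∈ F_23, compute rhs = x³ + 7·x + 7 mod 23, then count y ∈ F_23 with y² ≡ rhs.
  x = 0: rhs = 7, matching y values: none (0 points).
  x = 1: rhs = 15, matching y values: none (0 points).
  x = 2: rhs = 6, matching y values: 11, 12 (2 points).
  x = 3: rhs = 9, matching y values: 3, 20 (2 points).
  x = 4: rhs = 7, matching y values: none (0 points).
  x = 5: rhs = 6, matching y values: 11, 12 (2 points).
  x = 6: rhs = 12, matching y values: 9, 14 (2 points).
  x = 7: rhs = 8, matching y values: 10, 13 (2 points).
  x = 8: rhs = 0, matching y values: 0 (1 points).
  x = 9: rhs = 17, matching y values: none (0 points).
  x = 10: rhs = 19, matching y values: none (0 points).
  x = 11: rhs = 12, matching y values: 9, 14 (2 points).
  x = 12: rhs = 2, matching y values: 5, 18 (2 points).
  x = 13: rhs = 18, matching y values: 8, 15 (2 points).
  x = 14: rhs = 20, matching y values: none (0 points).
  x = 15: rhs = 14, matching y values: none (0 points).
  x = 16: rhs = 6, matching y values: 11, 12 (2 points).
  x = 17: rhs = 2, matching y values: 5, 18 (2 points).
  x = 18: rhs = 8, matching y values: 10, 13 (2 points).
  x = 19: rhs = 7, matching y values: none (0 points).
  x = 20: rhs = 5, matching y values: none (0 points).
  x = 21: rhs = 8, matching y values: 10, 13 (2 points).
  x = 22: rhs = 22, matching y values: none (0 points).
Total affine count: 25.
Full point count |E(F_23)| = 25 + 1 = 26.
Hasse bound: |26 − (23+1)| = |2| = 2 ≤ 2√23 ≈ 9.5917 ✓.


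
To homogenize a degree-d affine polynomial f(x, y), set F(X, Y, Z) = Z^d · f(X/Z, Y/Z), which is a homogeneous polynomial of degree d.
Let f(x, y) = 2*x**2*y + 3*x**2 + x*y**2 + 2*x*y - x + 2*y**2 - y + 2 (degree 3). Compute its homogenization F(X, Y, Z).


F(X, Y, Z) = 2*X**2*Y + 3*X**2*Z + X*Y**2 + 2*X*Y*Z - X*Z**2 + 2*Y**2*Z - Y*Z**2 + 2*Z**3

deg(f) = 3.
Substitute x = X/Z, y = Y/Z into f, then multiply by Z^3.
  monomial 2·x^2·y^1 ↦ 2·X^2·Y^1·Z^0.
  monomial 3·x^2·y^0 ↦ 3·X^2·Y^0·Z^1.
  monomial 1·x^1·y^2 ↦ 1·X^1·Y^2·Z^0.
  monomial 2·x^1·y^1 ↦ 2·X^1·Y^1·Z^1.
  monomial -1·x^1·y^0 ↦ -1·X^1·Y^0·Z^2.
  monomial 2·x^0·y^2 ↦ 2·X^0·Y^2·Z^1.
  monomial -1·x^0·y^1 ↦ -1·X^0·Y^1·Z^2.
  monomial 2·x^0·y^0 ↦ 2·X^0·Y^0·Z^3.
Collecting: F(X, Y, Z) = 2*X**2*Y + 3*X**2*Z + X*Y**2 + 2*X*Y*Z - X*Z**2 + 2*Y**2*Z - Y*Z**2 + 2*Z**3.


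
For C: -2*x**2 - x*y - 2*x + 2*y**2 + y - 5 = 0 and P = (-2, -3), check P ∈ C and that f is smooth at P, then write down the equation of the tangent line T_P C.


Tangent line at P: 9*x - 9*y - 9 = 0.

Step 1: f(-2, -3) = 0, so P lies on C.
Step 2: partial derivatives
  f_x(x, y) = -4*x - y - 2, f_y(x, y) = -x + 4*y + 1.
  f_x(P) = 9, f_y(P) = -9 (gradient nonzero, so P is smooth).
Step 3: tangent line at P: 9·(x − -2) + -9·(y − -3) = 0.
Expanding: 9*x - 9*y - 9 = 0.


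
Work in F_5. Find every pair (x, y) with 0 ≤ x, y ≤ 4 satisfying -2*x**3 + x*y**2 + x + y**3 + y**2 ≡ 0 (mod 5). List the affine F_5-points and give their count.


Affine F_5-points: {(0, 0), (0, 4), (1, 2), (1, 4), (2, 1), (2, 3), (4, 4)}; count = 7.

For each of the 25 pairs (x, y) ∈ F_5², evaluate f(x, y) mod 5. Record the zeros.
  x = 0: [0↦0, 1↦2, 2↦2, 3↦1, 4↦0]  zeros at y ∈ {0, 4}
  x = 1: [0↦4, 1↦2, 2↦0, 3↦4, 4↦0]  zeros at y ∈ {2, 4}
  x = 2: [0↦1, 1↦0, 2↦1, 3↦0, 4↦3]  zeros at y ∈ {1, 3}
  x = 3: [0↦4, 1↦4, 2↦3, 3↦2, 4↦2]  zeros at y ∈ ∅
  x = 4: [0↦1, 1↦2, 2↦4, 3↦3, 4↦0]  zeros at y ∈ {4}
Collecting zeros: affine points = {(0, 0), (0, 4), (1, 2), (1, 4), (2, 1), (2, 3), (4, 4)}.
Total count |C(F_5)_aff| = 7.


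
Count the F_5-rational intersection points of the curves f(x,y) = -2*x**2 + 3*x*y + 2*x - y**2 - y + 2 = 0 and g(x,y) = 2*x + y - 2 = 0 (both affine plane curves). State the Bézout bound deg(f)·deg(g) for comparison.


Common zeros: ∅; count = 0; Bézout bound = 2.

deg(f) = 2, deg(g) = 1, so Bézout bound = 2.
Scan x ∈ F_5. For each x, list the y ∈ F_5 with f(x, y) ≡ 0 and those with g(x, y) ≡ 0 (mod 5); the common zeros in that column are the intersection.
  x = 0: f ≡ 0 at y ∈ {1, 3}; g ≡ 0 at y ∈ {2}; common: ∅.
  x = 1: f ≡ 0 at y ∈ ∅; g ≡ 0 at y ∈ {0}; common: ∅.
  x = 2: f ≡ 0 at y ∈ ∅; g ≡ 0 at y ∈ {3}; common: ∅.
  x = 3: f ≡ 0 at y ∈ {0, 3}; g ≡ 0 at y ∈ {1}; common: ∅.
  x = 4: f ≡ 0 at y ∈ ∅; g ≡ 0 at y ∈ {4}; common: ∅.
Collecting: common zeros = ∅, so the count is 0.
Comparison with the Bézout bound: 0 ≤ 2 = deg(f)·deg(g), as expected for curves with no common component (the affine F_5-count falls short of the bound because intersections may lie at infinity, over extension fields, or carry multiplicity).


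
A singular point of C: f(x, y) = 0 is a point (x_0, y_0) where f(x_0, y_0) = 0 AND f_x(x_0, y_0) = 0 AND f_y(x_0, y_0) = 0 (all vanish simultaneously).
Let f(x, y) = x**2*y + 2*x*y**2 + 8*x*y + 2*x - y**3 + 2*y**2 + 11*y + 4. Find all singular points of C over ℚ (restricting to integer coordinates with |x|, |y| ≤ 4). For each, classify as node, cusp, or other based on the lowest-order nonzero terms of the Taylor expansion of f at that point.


Singular points: {(-2, -1)}; classification: node.

Compute partial derivatives:
  f_x = 2*x*y + 2*y**2 + 8*y + 2.
  f_y = x**2 + 4*x*y + 8*x - 3*y**2 + 4*y + 11.
Scan x_0 ∈ {−4, ..., 4}. For each x_0, f_y(x_0, y) is a polynomial in y; find its integer roots y ∈ {−4, ..., 4}, then test f_x and f at those candidates.
  x = -4: f_y(-4, y) = -3*y**2 - 12*y - 5; no integer root y with |y| ≤ 4.
  x = -3: f_y(-3, y) = -3*y**2 - 8*y - 4; vanishes at y ∈ {-2}. (-3, -2): f_x = 6 ≠ 0.
  x = -2: f_y(-2, y) = -3*y**2 - 4*y - 1; vanishes at y ∈ {-1}. (-2, -1): f_x = 0, f = 0 — SINGULAR.
  x = -1: f_y(-1, y) = 4 - 3*y**2; no integer root y with |y| ≤ 4.
  x = 0: f_y(0, y) = -3*y**2 + 4*y + 11; no integer root y with |y| ≤ 4.
  x = 1: f_y(1, y) = -3*y**2 + 8*y + 20; no integer root y with |y| ≤ 4.
  x = 2: f_y(2, y) = -3*y**2 + 12*y + 31; no integer root y with |y| ≤ 4.
  x = 3: f_y(3, y) = -3*y**2 + 16*y + 44; vanishes at y ∈ {-2}. (3, -2): f_x = -18 ≠ 0.
  x = 4: f_y(4, y) = -3*y**2 + 20*y + 59; no integer root y with |y| ≤ 4.
Only singular point on the grid: (-2, -1).
Classify: substitute x = -2 + u, y = -1 + v and expand: f = u**2*v - u**2 + 2*u*v**2 - v**3 + v**2.
No constant or linear terms (consistent with a singular point). Quadratic part: -u**2 + v**2. Cubic part: u**2*v + 2*u*v**2 - v**3.
The quadratic part v**2 - u**2 = (v − u)(v + u) splits into two distinct linear factors, so there are two distinct tangent lines y − -1 = ±(x − -2) — this is a node (ordinary double point).
Classification: node.


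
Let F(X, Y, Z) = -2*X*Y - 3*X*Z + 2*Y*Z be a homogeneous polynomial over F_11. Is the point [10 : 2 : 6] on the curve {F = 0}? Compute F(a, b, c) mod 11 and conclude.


F(10,2,6) ≡ 2 (mod 11); P is NOT on the curve.

Evaluate F(10, 2, 6) term-by-term (mod 11).
  -2*X*Y ↦ -2·10·2·1 = -40
  -3*X*Z ↦ -3·10·1·6 = -180
  2*Y*Z ↦ 2·1·2·6 = 24
Sum: F(10, 2, 6) = (-40) + (-180) + (24) = -196.
Reducing mod 11: -196 ≡ 2 (mod 11).
Since F(a, b, c) ≡ 2 ≠ 0 (mod 11), P does NOT lie on the curve.


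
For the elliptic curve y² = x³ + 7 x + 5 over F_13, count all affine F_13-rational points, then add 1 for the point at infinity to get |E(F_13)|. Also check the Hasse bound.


Affine points = {(1, 0), (2, 1), (2, 12), (3, 1), (3, 12), (5, 3), (5, 10), (6, 4), (6, 9), (8, 1), (8, 12), (9, 2), (9, 11), (10, 3), (10, 10), (11, 3), (11, 10), (12, 6), (12, 7)}; affine count = 19; |E(F_13)| = 20.

Discriminant check: Δ ∝ 4a³ + 27b² = 4·7³ + 27·5² = 4·343 + 27·25 ≡ 6 (mod 13). Nonzero ⇒ E is nonsingular.
For each x ∈ F_13, compute rhs = x³ + 7·x + 5 mod 13, then count y ∈ F_13 with y² ≡ rhs.
  x = 0: rhs = 5, matching y values: none (0 points).
  x = 1: rhs = 0, matching y values: 0 (1 points).
  x = 2: rhs = 1, matching y values: 1, 12 (2 points).
  x = 3: rhs = 1, matching y values: 1, 12 (2 points).
  x = 4: rhs = 6, matching y values: none (0 points).
  x = 5: rhs = 9, matching y values: 3, 10 (2 points).
  x = 6: rhs = 3, matching y values: 4, 9 (2 points).
  x = 7: rhs = 7, matching y values: none (0 points).
  x = 8: rhs = 1, matching y values: 1, 12 (2 points).
  x = 9: rhs = 4, matching y values: 2, 11 (2 points).
  x = 10: rhs = 9, matching y values: 3, 10 (2 points).
  x = 11: rhs = 9, matching y values: 3, 10 (2 points).
  x = 12: rhs = 10, matching y values: 6, 7 (2 points).
Total affine count: 19.
Full point count |E(F_13)| = 19 + 1 = 20.
Hasse bound: |20 − (13+1)| = |6| = 6 ≤ 2√13 ≈ 7.2111 ✓.


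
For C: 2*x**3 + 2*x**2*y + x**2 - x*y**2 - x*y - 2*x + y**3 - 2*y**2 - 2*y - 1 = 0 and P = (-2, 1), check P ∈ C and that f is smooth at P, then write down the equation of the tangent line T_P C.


Tangent line at P: 8*x + 11*y + 5 = 0.

Step 1: f(-2, 1) = 0, so P lies on C.
Step 2: partial derivatives
  f_x(x, y) = 6*x**2 + 4*x*y + 2*x - y**2 - y - 2, f_y(x, y) = 2*x**2 - 2*x*y - x + 3*y**2 - 4*y - 2.
  f_x(P) = 8, f_y(P) = 11 (gradient nonzero, so P is smooth).
Step 3: tangent line at P: 8·(x − -2) + 11·(y − 1) = 0.
Expanding: 8*x + 11*y + 5 = 0.


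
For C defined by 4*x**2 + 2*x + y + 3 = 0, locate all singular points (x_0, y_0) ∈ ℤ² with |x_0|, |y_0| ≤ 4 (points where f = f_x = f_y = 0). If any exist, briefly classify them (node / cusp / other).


No singular points in the scanned grid; C is smooth there.

Compute partial derivatives:
  f_x = 8*x + 2.
  f_y = 1.
f_y = 1 is a nonzero constant, so f_y never vanishes: no point (x, y) can satisfy f = f_x = f_y = 0. In particular no (x, y) ∈ {−4, ..., 4}² is singular; the curve is smooth.


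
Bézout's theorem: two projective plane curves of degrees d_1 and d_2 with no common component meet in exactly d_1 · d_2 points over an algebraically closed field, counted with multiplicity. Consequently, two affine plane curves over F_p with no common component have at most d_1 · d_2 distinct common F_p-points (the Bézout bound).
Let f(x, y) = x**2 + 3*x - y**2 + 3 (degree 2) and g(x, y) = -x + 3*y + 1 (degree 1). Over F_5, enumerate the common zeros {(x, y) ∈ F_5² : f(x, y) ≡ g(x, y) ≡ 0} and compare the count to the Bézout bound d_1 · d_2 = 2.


Common zeros: {(3, 4), (4, 1)}; count = 2; Bézout bound = 2.

deg(f) = 2, deg(g) = 1, so Bézout bound = 2.
Scan x ∈ F_5. For each x, list the y ∈ F_5 with f(x, y) ≡ 0 and those with g(x, y) ≡ 0 (mod 5); the common zeros in that column are the intersection.
  x = 0: f ≡ 0 at y ∈ ∅; g ≡ 0 at y ∈ {3}; common: ∅.
  x = 1: f ≡ 0 at y ∈ ∅; g ≡ 0 at y ∈ {0}; common: ∅.
  x = 2: f ≡ 0 at y ∈ ∅; g ≡ 0 at y ∈ {2}; common: ∅.
  x = 3: f ≡ 0 at y ∈ {1, 4}; g ≡ 0 at y ∈ {4}; common: {4}.
  x = 4: f ≡ 0 at y ∈ {1, 4}; g ≡ 0 at y ∈ {1}; common: {1}.
Collecting: common zeros = {(3, 4), (4, 1)}, so the count is 2.
Comparison with the Bézout bound: 2 ≤ 2 = deg(f)·deg(g), as expected for curves with no common component (the bound is attained).


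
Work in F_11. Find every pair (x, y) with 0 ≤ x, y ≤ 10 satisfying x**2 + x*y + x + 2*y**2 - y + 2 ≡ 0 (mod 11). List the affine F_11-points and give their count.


Affine F_11-points: {(1, 3), (1, 8), (2, 1), (2, 4), (4, 0), (4, 4), (6, 0), (6, 3), (7, 1), (7, 7)}; count = 10.

For each of the 121 pairs (x, y) ∈ F_11², evaluate f(x, y) mod 11. Record the zeros.
  x = 0: [0↦2, 1↦3, 2↦8, 3↦6, 4↦8, 5↦3, 6↦2, 7↦5, 8↦1, 9↦1, 10↦5]  zeros at y ∈ ∅
  x = 1: [0↦4, 1↦6, 2↦1, 3↦0, 4↦3, 5↦10, 6↦10, 7↦3, 8↦0, 9↦1, 10↦6]  zeros at y ∈ {3, 8}
  x = 2: [0↦8, 1↦0, 2↦7, 3↦7, 4↦0, 5↦8, 6↦9, 7↦3, 8↦1, 9↦3, 10↦9]  zeros at y ∈ {1, 4}
  x = 3: [0↦3, 1↦7, 2↦4, 3↦5, 4↦10, 5↦8, 6↦10, 7↦5, 8↦4, 9↦7, 10↦3]  zeros at y ∈ ∅
  x = 4: [0↦0, 1↦5, 2↦3, 3↦5, 4↦0, 5↦10, 6↦2, 7↦9, 8↦9, 9↦2, 10↦10]  zeros at y ∈ {0, 4}
  x = 5: [0↦10, 1↦5, 2↦4, 3↦7, 4↦3, 5↦3, 6↦7, 7↦4, 8↦5, 9↦10, 10↦8]  zeros at y ∈ ∅
  x = 6: [0↦0, 1↦7, 2↦7, 3↦0, 4↦8, 5↦9, 6↦3, 7↦1, 8↦3, 9↦9, 10↦8]  zeros at y ∈ {0, 3}
  x = 7: [0↦3, 1↦0, 2↦1, 3↦6, 4↦4, 5↦6, 6↦1, 7↦0, 8↦3, 9↦10, 10↦10]  zeros at y ∈ {1, 7}
  x = 8: [0↦8, 1↦6, 2↦8, 3↦3, 4↦2, 5↦5, 6↦1, 7↦1, 8↦5, 9↦2, 10↦3]  zeros at y ∈ ∅
  x = 9: [0↦4, 1↦3, 2↦6, 3↦2, 4↦2, 5↦6, 6↦3, 7↦4, 8↦9, 9↦7, 10↦9]  zeros at y ∈ ∅
  x = 10: [0↦2, 1↦2, 2↦6, 3↦3, 4↦4, 5↦9, 6↦7, 7↦9, 8↦4, 9↦3, 10↦6]  zeros at y ∈ ∅
Collecting zeros: affine points = {(1, 3), (1, 8), (2, 1), (2, 4), (4, 0), (4, 4), (6, 0), (6, 3), (7, 1), (7, 7)}.
Total count |C(F_11)_aff| = 10.


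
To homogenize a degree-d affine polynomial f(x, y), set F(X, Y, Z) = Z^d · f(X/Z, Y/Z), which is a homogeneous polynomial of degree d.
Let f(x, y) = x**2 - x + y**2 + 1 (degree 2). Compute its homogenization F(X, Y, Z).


F(X, Y, Z) = X**2 - X*Z + Y**2 + Z**2

deg(f) = 2.
Substitute x = X/Z, y = Y/Z into f, then multiply by Z^2.
  monomial 1·x^2·y^0 ↦ 1·X^2·Y^0·Z^0.
  monomial -1·x^1·y^0 ↦ -1·X^1·Y^0·Z^1.
  monomial 1·x^0·y^2 ↦ 1·X^0·Y^2·Z^0.
  monomial 1·x^0·y^0 ↦ 1·X^0·Y^0·Z^2.
Collecting: F(X, Y, Z) = X**2 - X*Z + Y**2 + Z**2.


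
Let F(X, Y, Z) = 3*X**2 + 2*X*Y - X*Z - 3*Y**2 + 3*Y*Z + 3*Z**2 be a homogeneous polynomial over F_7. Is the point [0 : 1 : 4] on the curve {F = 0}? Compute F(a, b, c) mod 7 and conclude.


F(0,1,4) ≡ 1 (mod 7); P is NOT on the curve.

Evaluate F(0, 1, 4) term-by-term (mod 7).
  3*X**2 ↦ 3·0·1·1 = 0
  2*X*Y ↦ 2·0·1·1 = 0
  -X*Z ↦ -1·0·1·4 = 0
  -3*Y**2 ↦ -3·1·1·1 = -3
  3*Y*Z ↦ 3·1·1·4 = 12
  3*Z**2 ↦ 3·1·1·16 = 48
Sum: F(0, 1, 4) = (0) + (0) + (0) + (-3) + (12) + (48) = 57.
Reducing mod 7: 57 ≡ 1 (mod 7).
Since F(a, b, c) ≡ 1 ≠ 0 (mod 7), P does NOT lie on the curve.


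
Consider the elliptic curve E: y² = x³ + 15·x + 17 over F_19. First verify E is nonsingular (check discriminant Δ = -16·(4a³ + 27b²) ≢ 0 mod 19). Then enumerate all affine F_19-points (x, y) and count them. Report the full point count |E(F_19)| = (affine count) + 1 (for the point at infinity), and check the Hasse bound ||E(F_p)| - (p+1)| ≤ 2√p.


Affine points = {(0, 6), (0, 13), (2, 6), (2, 13), (6, 0), (7, 3), (7, 16), (9, 8), (9, 11), (12, 5), (12, 14), (14, 8), (14, 11), (15, 8), (15, 11), (17, 6), (17, 13), (18, 1), (18, 18)}; affine count = 19; |E(F_19)| = 20.

Discriminant check: Δ ∝ 4a³ + 27b² = 4·15³ + 27·17² = 4·3375 + 27·289 ≡ 4 (mod 19). Nonzero ⇒ E is nonsingular.
For each x ∈ F_19, compute rhs = x³ + 15·x + 17 mod 19, then count y ∈ F_19 with y² ≡ rhs.
  x = 0: rhs = 17, matching y values: 6, 13 (2 points).
  x = 1: rhs = 14, matching y values: none (0 points).
  x = 2: rhs = 17, matching y values: 6, 13 (2 points).
  x = 3: rhs = 13, matching y values: none (0 points).
  x = 4: rhs = 8, matching y values: none (0 points).
  x = 5: rhs = 8, matching y values: none (0 points).
  x = 6: rhs = 0, matching y values: 0 (1 points).
  x = 7: rhs = 9, matching y values: 3, 16 (2 points).
  x = 8: rhs = 3, matching y values: none (0 points).
  x = 9: rhs = 7, matching y values: 8, 11 (2 points).
  x = 10: rhs = 8, matching y values: none (0 points).
  x = 11: rhs = 12, matching y values: none (0 points).
  x = 12: rhs = 6, matching y values: 5, 14 (2 points).
  x = 13: rhs = 15, matching y values: none (0 points).
  x = 14: rhs = 7, matching y values: 8, 11 (2 points).
  x = 15: rhs = 7, matching y values: 8, 11 (2 points).
  x = 16: rhs = 2, matching y values: none (0 points).
  x = 17: rhs = 17, matching y values: 6, 13 (2 points).
  x = 18: rhs = 1, matching y values: 1, 18 (2 points).
Total affine count: 19.
Full point count |E(F_19)| = 19 + 1 = 20.
Hasse bound: |20 − (19+1)| = |0| = 0 ≤ 2√19 ≈ 8.7178 ✓.


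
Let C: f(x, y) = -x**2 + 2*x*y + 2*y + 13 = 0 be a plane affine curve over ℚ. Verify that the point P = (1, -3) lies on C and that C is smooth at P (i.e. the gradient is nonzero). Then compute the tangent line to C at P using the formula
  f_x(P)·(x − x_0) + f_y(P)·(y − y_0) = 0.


Tangent line at P: -8*x + 4*y + 20 = 0.

Step 1: f(1, -3) = 0, so P lies on C.
Step 2: partial derivatives
  f_x(x, y) = -2*x + 2*y, f_y(x, y) = 2*x + 2.
  f_x(P) = -8, f_y(P) = 4 (gradient nonzero, so P is smooth).
Step 3: tangent line at P: -8·(x − 1) + 4·(y − -3) = 0.
Expanding: -8*x + 4*y + 20 = 0.


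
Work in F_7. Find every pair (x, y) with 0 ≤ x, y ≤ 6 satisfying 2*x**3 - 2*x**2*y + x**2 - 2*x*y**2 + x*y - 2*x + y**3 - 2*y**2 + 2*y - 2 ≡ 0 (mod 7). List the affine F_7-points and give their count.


Affine F_7-points: {(0, 6), (1, 2), (1, 3), (1, 6), (2, 0), (3, 1), (4, 3), (6, 5)}; count = 8.

For each of the 49 pairs (x, y) ∈ F_7², evaluate f(x, y) mod 7. Record the zeros.
  x = 0: [0↦5, 1↦6, 2↦2, 3↦6, 4↦3, 5↦6, 6↦0]  zeros at y ∈ {6}
  x = 1: [0↦6, 1↦4, 2↦0, 3↦0, 4↦3, 5↦1, 6↦0]  zeros at y ∈ {2, 3, 6}
  x = 2: [0↦0, 1↦5, 2↦4, 3↦3, 4↦1, 5↦4, 6↦4]  zeros at y ∈ {0}
  x = 3: [0↦6, 1↦0, 2↦5, 3↦6, 4↦2, 5↦6, 6↦3]  zeros at y ∈ {1}
  x = 4: [0↦1, 1↦1, 2↦1, 3↦0, 4↦4, 5↦5, 6↦2]  zeros at y ∈ {3}
  x = 5: [0↦4, 1↦6, 2↦4, 3↦4, 4↦5, 5↦6, 6↦6]  zeros at y ∈ ∅
  x = 6: [0↦6, 1↦6, 2↦5, 3↦2, 4↦3, 5↦0, 6↦6]  zeros at y ∈ {5}
Collecting zeros: affine points = {(0, 6), (1, 2), (1, 3), (1, 6), (2, 0), (3, 1), (4, 3), (6, 5)}.
Total count |C(F_7)_aff| = 8.


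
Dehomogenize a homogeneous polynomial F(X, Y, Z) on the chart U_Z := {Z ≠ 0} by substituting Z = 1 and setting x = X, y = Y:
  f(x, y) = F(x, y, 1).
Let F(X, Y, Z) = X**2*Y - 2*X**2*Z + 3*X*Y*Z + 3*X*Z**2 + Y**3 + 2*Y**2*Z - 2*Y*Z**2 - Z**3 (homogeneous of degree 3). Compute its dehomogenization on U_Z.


f(x, y) = x**2*y - 2*x**2 + 3*x*y + 3*x + y**3 + 2*y**2 - 2*y - 1

On U_Z we set Z = 1. Each monomial c·X^i·Y^j·Z^k in F becomes c·x^i·y^j·1^k = c·x^i·y^j.
Substituting Z = 1: F(X, Y, 1) = x**2*y - 2*x**2 + 3*x*y + 3*x + y**3 + 2*y**2 - 2*y - 1.
Note: deg(f) ≤ deg(F) = 3; strict inequality happens when F is divisible by Z (lost terms).


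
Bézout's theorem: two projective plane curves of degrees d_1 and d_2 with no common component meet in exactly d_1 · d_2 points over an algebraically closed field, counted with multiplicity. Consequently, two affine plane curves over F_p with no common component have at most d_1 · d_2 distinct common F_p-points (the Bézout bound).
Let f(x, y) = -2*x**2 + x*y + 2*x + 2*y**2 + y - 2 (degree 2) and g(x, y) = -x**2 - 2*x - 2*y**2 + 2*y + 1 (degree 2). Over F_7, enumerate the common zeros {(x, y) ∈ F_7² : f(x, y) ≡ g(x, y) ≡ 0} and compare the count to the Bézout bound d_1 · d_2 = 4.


Common zeros: {(3, 0), (4, 3), (4, 5)}; count = 3; Bézout bound = 4.

deg(f) = 2, deg(g) = 2, so Bézout bound = 4.
Scan x ∈ F_7. For each x, list the y ∈ F_7 with f(x, y) ≡ 0 and those with g(x, y) ≡ 0 (mod 7); the common zeros in that column are the intersection.
  x = 0: f ≡ 0 at y ∈ ∅; g ≡ 0 at y ∈ ∅; common: ∅.
  x = 1: f ≡ 0 at y ∈ ∅; g ≡ 0 at y ∈ {3, 5}; common: ∅.
  x = 2: f ≡ 0 at y ∈ {3, 6}; g ≡ 0 at y ∈ {0, 1}; common: ∅.
  x = 3: f ≡ 0 at y ∈ {0, 5}; g ≡ 0 at y ∈ {0, 1}; common: {0}.
  x = 4: f ≡ 0 at y ∈ {3, 5}; g ≡ 0 at y ∈ {3, 5}; common: {3, 5}.
  x = 5: f ≡ 0 at y ∈ {0, 4}; g ≡ 0 at y ∈ ∅; common: ∅.
  x = 6: f ≡ 0 at y ∈ ∅; g ≡ 0 at y ∈ ∅; common: ∅.
Collecting: common zeros = {(3, 0), (4, 3), (4, 5)}, so the count is 3.
Comparison with the Bézout bound: 3 ≤ 4 = deg(f)·deg(g), as expected for curves with no common component (the affine F_7-count falls short of the bound because intersections may lie at infinity, over extension fields, or carry multiplicity).


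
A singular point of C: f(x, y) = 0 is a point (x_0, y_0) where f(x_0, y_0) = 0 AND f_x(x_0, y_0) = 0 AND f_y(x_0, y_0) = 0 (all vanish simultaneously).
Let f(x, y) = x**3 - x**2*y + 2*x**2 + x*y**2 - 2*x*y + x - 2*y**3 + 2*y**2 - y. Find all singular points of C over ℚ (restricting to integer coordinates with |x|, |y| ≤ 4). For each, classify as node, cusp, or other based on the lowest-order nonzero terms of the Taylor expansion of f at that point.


Singular points: {(-1, 0)}; classification: node.

Compute partial derivatives:
  f_x = 3*x**2 - 2*x*y + 4*x + y**2 - 2*y + 1.
  f_y = -x**2 + 2*x*y - 2*x - 6*y**2 + 4*y - 1.
Scan x_0 ∈ {−4, ..., 4}. For each x_0, f_y(x_0, y) is a polynomial in y; find its integer roots y ∈ {−4, ..., 4}, then test f_x and f at those candidates.
  x = -4: f_y(-4, y) = -6*y**2 - 4*y - 9; no integer root y with |y| ≤ 4.
  x = -3: f_y(-3, y) = -6*y**2 - 2*y - 4; no integer root y with |y| ≤ 4.
  x = -2: f_y(-2, y) = -6*y**2 - 1; no integer root y with |y| ≤ 4.
  x = -1: f_y(-1, y) = -6*y**2 + 2*y; vanishes at y ∈ {0}. (-1, 0): f_x = 0, f = 0 — SINGULAR.
  x = 0: f_y(0, y) = -6*y**2 + 4*y - 1; no integer root y with |y| ≤ 4.
  x = 1: f_y(1, y) = -6*y**2 + 6*y - 4; no integer root y with |y| ≤ 4.
  x = 2: f_y(2, y) = -6*y**2 + 8*y - 9; no integer root y with |y| ≤ 4.
  x = 3: f_y(3, y) = -6*y**2 + 10*y - 16; no integer root y with |y| ≤ 4.
  x = 4: f_y(4, y) = -6*y**2 + 12*y - 25; no integer root y with |y| ≤ 4.
Only singular point on the grid: (-1, 0).
Classify: substitute x = -1 + u, y = 0 + v and expand: f = u**3 - u**2*v - u**2 + u*v**2 - 2*v**3 + v**2.
No constant or linear terms (consistent with a singular point). Quadratic part: -u**2 + v**2. Cubic part: u**3 - u**2*v + u*v**2 - 2*v**3.
The quadratic part v**2 - u**2 = (v − u)(v + u) splits into two distinct linear factors, so there are two distinct tangent lines y − 0 = ±(x − -1) — this is a node (ordinary double point).
Classification: node.


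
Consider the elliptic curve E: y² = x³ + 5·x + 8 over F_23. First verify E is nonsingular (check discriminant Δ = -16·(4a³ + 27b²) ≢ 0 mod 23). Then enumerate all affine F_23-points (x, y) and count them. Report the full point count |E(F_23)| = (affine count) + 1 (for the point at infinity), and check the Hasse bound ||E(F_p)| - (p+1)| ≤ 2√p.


Affine points = {(0, 10), (0, 13), (2, 7), (2, 16), (3, 2), (3, 21), (4, 0), (6, 1), (6, 22), (7, 8), (7, 15), (8, 10), (8, 13), (9, 0), (10, 0), (12, 5), (12, 18), (13, 4), (13, 19), (14, 4), (14, 19), (15, 10), (15, 13), (19, 4), (19, 19), (20, 9), (20, 14), (21, 6), (21, 17), (22, 5), (22, 18)}; affine count = 31; |E(F_23)| = 32.

Discriminant check: Δ ∝ 4a³ + 27b² = 4·5³ + 27·8² = 4·125 + 27·64 ≡ 20 (mod 23). Nonzero ⇒ E is nonsingular.
For each x ∈ F_23, compute rhs = x³ + 5·x + 8 mod 23, then count y ∈ F_23 with y² ≡ rhs.
  x = 0: rhs = 8, matching y values: 10, 13 (2 points).
  x = 1: rhs = 14, matching y values: none (0 points).
  x = 2: rhs = 3, matching y values: 7, 16 (2 points).
  x = 3: rhs = 4, matching y values: 2, 21 (2 points).
  x = 4: rhs = 0, matching y values: 0 (1 points).
  x = 5: rhs = 20, matching y values: none (0 points).
  x = 6: rhs = 1, matching y values: 1, 22 (2 points).
  x = 7: rhs = 18, matching y values: 8, 15 (2 points).
  x = 8: rhs = 8, matching y values: 10, 13 (2 points).
  x = 9: rhs = 0, matching y values: 0 (1 points).
  x = 10: rhs = 0, matching y values: 0 (1 points).
  x = 11: rhs = 14, matching y values: none (0 points).
  x = 12: rhs = 2, matching y values: 5, 18 (2 points).
  x = 13: rhs = 16, matching y values: 4, 19 (2 points).
  x = 14: rhs = 16, matching y values: 4, 19 (2 points).
  x = 15: rhs = 8, matching y values: 10, 13 (2 points).
  x = 16: rhs = 21, matching y values: none (0 points).
  x = 17: rhs = 15, matching y values: none (0 points).
  x = 18: rhs = 19, matching y values: none (0 points).
  x = 19: rhs = 16, matching y values: 4, 19 (2 points).
  x = 20: rhs = 12, matching y values: 9, 14 (2 points).
  x = 21: rhs = 13, matching y values: 6, 17 (2 points).
  x = 22: rhs = 2, matching y values: 5, 18 (2 points).
Total affine count: 31.
Full point count |E(F_23)| = 31 + 1 = 32.
Hasse bound: |32 − (23+1)| = |8| = 8 ≤ 2√23 ≈ 9.5917 ✓.


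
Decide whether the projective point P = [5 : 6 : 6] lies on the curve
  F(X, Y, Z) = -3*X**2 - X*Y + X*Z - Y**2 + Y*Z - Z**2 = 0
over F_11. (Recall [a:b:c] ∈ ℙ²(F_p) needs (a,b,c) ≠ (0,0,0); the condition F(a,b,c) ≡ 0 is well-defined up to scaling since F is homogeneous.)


F(5,6,6) ≡ 10 (mod 11); P is NOT on the curve.

Evaluate F(5, 6, 6) term-by-term (mod 11).
  -3*X**2 ↦ -3·25·1·1 = -75
  -X*Y ↦ -1·5·6·1 = -30
  X*Z ↦ 1·5·1·6 = 30
  -Y**2 ↦ -1·1·36·1 = -36
  Y*Z ↦ 1·1·6·6 = 36
  -Z**2 ↦ -1·1·1·36 = -36
Sum: F(5, 6, 6) = (-75) + (-30) + (30) + (-36) + (36) + (-36) = -111.
Reducing mod 11: -111 ≡ 10 (mod 11).
Since F(a, b, c) ≡ 10 ≠ 0 (mod 11), P does NOT lie on the curve.


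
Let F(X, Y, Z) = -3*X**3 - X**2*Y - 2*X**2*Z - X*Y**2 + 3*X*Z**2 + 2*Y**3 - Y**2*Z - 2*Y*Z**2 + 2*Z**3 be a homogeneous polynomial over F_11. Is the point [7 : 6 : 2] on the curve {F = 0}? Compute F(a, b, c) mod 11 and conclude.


F(7,6,2) ≡ 5 (mod 11); P is NOT on the curve.

Evaluate F(7, 6, 2) term-by-term (mod 11).
  -3*X**3 ↦ -3·343·1·1 = -1029
  -X**2*Y ↦ -1·49·6·1 = -294
  -2*X**2*Z ↦ -2·49·1·2 = -196
  -X*Y**2 ↦ -1·7·36·1 = -252
  3*X*Z**2 ↦ 3·7·1·4 = 84
  2*Y**3 ↦ 2·1·216·1 = 432
  -Y**2*Z ↦ -1·1·36·2 = -72
  -2*Y*Z**2 ↦ -2·1·6·4 = -48
  2*Z**3 ↦ 2·1·1·8 = 16
Sum: F(7, 6, 2) = (-1029) + (-294) + (-196) + (-252) + (84) + (432) + (-72) + (-48) + (16) = -1359.
Reducing mod 11: -1359 ≡ 5 (mod 11).
Since F(a, b, c) ≡ 5 ≠ 0 (mod 11), P does NOT lie on the curve.


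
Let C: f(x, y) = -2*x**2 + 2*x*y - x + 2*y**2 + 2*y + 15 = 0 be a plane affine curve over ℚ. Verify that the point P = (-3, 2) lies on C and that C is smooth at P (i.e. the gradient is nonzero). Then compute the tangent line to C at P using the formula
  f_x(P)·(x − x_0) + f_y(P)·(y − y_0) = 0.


Tangent line at P: 15*x + 4*y + 37 = 0.

Step 1: f(-3, 2) = 0, so P lies on C.
Step 2: partial derivatives
  f_x(x, y) = -4*x + 2*y - 1, f_y(x, y) = 2*x + 4*y + 2.
  f_x(P) = 15, f_y(P) = 4 (gradient nonzero, so P is smooth).
Step 3: tangent line at P: 15·(x − -3) + 4·(y − 2) = 0.
Expanding: 15*x + 4*y + 37 = 0.


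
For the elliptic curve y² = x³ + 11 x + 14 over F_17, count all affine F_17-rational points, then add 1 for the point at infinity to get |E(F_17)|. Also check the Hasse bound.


Affine points = {(1, 3), (1, 14), (7, 3), (7, 14), (8, 6), (8, 11), (9, 3), (9, 14), (10, 6), (10, 11), (11, 2), (11, 15), (12, 2), (12, 15), (13, 5), (13, 12), (15, 1), (15, 16), (16, 6), (16, 11)}; affine count = 20; |E(F_17)| = 21.

Discriminant check: Δ ∝ 4a³ + 27b² = 4·11³ + 27·14² = 4·1331 + 27·196 ≡ 8 (mod 17). Nonzero ⇒ E is nonsingular.
For each x ∈ F_17, compute rhs = x³ + 11·x + 14 mod 17, then count y ∈ F_17 with y² ≡ rhs.
  x = 0: rhs = 14, matching y values: none (0 points).
  x = 1: rhs = 9, matching y values: 3, 14 (2 points).
  x = 2: rhs = 10, matching y values: none (0 points).
  x = 3: rhs = 6, matching y values: none (0 points).
  x = 4: rhs = 3, matching y values: none (0 points).
  x = 5: rhs = 7, matching y values: none (0 points).
  x = 6: rhs = 7, matching y values: none (0 points).
  x = 7: rhs = 9, matching y values: 3, 14 (2 points).
  x = 8: rhs = 2, matching y values: 6, 11 (2 points).
  x = 9: rhs = 9, matching y values: 3, 14 (2 points).
  x = 10: rhs = 2, matching y values: 6, 11 (2 points).
  x = 11: rhs = 4, matching y values: 2, 15 (2 points).
  x = 12: rhs = 4, matching y values: 2, 15 (2 points).
  x = 13: rhs = 8, matching y values: 5, 12 (2 points).
  x = 14: rhs = 5, matching y values: none (0 points).
  x = 15: rhs = 1, matching y values: 1, 16 (2 points).
  x = 16: rhs = 2, matching y values: 6, 11 (2 points).
Total affine count: 20.
Full point count |E(F_17)| = 20 + 1 = 21.
Hasse bound: |21 − (17+1)| = |3| = 3 ≤ 2√17 ≈ 8.2462 ✓.
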